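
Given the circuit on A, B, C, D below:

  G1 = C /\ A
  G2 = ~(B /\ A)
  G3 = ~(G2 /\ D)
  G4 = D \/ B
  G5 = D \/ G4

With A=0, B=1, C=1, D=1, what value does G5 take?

1

G4 = 1 \/ 1 = 1
G5 = 1 \/ 1 = 1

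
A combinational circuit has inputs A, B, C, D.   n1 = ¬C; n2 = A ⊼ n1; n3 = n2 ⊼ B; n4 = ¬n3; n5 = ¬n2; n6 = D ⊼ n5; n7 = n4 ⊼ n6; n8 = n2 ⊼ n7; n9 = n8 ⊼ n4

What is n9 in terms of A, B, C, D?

n1 = ¬C
n2 = A ⊼ n1 = A ⊼ ¬C
n3 = n2 ⊼ B = (A ⊼ ¬C) ⊼ B
n4 = ¬n3 = ¬((A ⊼ ¬C) ⊼ B)
n5 = ¬n2 = ¬(A ⊼ ¬C)
n6 = D ⊼ n5 = D ⊼ ¬(A ⊼ ¬C)
n7 = n4 ⊼ n6 = ¬((A ⊼ ¬C) ⊼ B) ⊼ (D ⊼ ¬(A ⊼ ¬C))
n8 = n2 ⊼ n7 = (A ⊼ ¬C) ⊼ (¬((A ⊼ ¬C) ⊼ B) ⊼ (D ⊼ ¬(A ⊼ ¬C)))
n9 = n8 ⊼ n4 = ((A ⊼ ¬C) ⊼ (¬((A ⊼ ¬C) ⊼ B) ⊼ (D ⊼ ¬(A ⊼ ¬C)))) ⊼ ¬((A ⊼ ¬C) ⊼ B)

((A ⊼ ¬C) ⊼ (¬((A ⊼ ¬C) ⊼ B) ⊼ (D ⊼ ¬(A ⊼ ¬C)))) ⊼ ¬((A ⊼ ¬C) ⊼ B)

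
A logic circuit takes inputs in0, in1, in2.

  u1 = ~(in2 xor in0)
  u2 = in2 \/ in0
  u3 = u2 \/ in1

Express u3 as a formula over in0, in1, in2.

(in2 \/ in0) \/ in1

u2 = in2 \/ in0
u3 = u2 \/ in1 = (in2 \/ in0) \/ in1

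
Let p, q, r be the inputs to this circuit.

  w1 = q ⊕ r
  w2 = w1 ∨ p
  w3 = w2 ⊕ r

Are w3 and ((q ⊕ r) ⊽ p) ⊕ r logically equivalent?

No

w1 = q ⊕ r
w2 = w1 ∨ p = (q ⊕ r) ∨ p
w3 = w2 ⊕ r = ((q ⊕ r) ∨ p) ⊕ r
At p=0, q=0, r=0: circuit gives 0, formula gives 1.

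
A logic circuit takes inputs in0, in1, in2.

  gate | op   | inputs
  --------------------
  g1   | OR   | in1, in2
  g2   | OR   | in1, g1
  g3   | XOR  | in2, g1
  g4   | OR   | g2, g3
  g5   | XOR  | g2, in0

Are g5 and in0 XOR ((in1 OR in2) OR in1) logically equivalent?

g1 = in1 OR in2
g2 = in1 OR g1 = in1 OR (in1 OR in2)
g5 = g2 XOR in0 = (in1 OR (in1 OR in2)) XOR in0
At in0=0, in1=0, in2=0: circuit gives 0, formula gives 0.
At in0=0, in1=0, in2=1: circuit gives 1, formula gives 1.
Agrees on all 8 inputs.

Yes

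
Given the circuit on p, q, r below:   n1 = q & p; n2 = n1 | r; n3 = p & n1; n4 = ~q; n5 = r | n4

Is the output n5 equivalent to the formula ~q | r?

n4 = ~q
n5 = r | n4 = r | ~q
At p=0, q=1, r=0: circuit gives 0, formula gives 0.
At p=0, q=0, r=0: circuit gives 1, formula gives 1.
Agrees on all 8 inputs.

Yes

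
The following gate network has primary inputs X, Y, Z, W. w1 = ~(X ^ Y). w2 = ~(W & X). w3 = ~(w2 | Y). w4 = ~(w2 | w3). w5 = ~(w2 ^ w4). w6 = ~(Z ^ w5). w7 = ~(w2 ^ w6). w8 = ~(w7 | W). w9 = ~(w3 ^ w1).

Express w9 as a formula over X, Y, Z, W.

~((~((~(W & X)) | Y)) ^ (~(X ^ Y)))

w1 = ~(X ^ Y)
w2 = ~(W & X)
w3 = ~(w2 | Y) = ~((~(W & X)) | Y)
w9 = ~(w3 ^ w1) = ~((~((~(W & X)) | Y)) ^ (~(X ^ Y)))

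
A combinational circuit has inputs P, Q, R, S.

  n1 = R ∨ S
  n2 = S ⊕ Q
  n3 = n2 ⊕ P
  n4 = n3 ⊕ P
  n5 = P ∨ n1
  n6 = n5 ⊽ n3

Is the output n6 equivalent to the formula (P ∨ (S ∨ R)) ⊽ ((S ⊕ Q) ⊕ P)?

Yes

n1 = R ∨ S
n2 = S ⊕ Q
n3 = n2 ⊕ P = (S ⊕ Q) ⊕ P
n5 = P ∨ n1 = P ∨ (R ∨ S)
n6 = n5 ⊽ n3 = (P ∨ (R ∨ S)) ⊽ ((S ⊕ Q) ⊕ P)
At P=0, Q=0, R=0, S=1: circuit gives 0, formula gives 0.
At P=0, Q=0, R=0, S=0: circuit gives 1, formula gives 1.
Agrees on all 16 inputs.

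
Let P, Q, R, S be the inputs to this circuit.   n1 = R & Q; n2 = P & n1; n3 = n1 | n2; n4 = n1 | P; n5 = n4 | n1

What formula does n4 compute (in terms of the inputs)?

n1 = R & Q
n4 = n1 | P = (R & Q) | P

(R & Q) | P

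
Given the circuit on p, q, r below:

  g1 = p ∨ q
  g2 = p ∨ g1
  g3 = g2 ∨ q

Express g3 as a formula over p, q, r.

(p ∨ (p ∨ q)) ∨ q

g1 = p ∨ q
g2 = p ∨ g1 = p ∨ (p ∨ q)
g3 = g2 ∨ q = (p ∨ (p ∨ q)) ∨ q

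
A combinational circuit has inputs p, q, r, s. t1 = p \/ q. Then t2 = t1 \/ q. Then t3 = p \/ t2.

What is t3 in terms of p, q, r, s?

t1 = p \/ q
t2 = t1 \/ q = (p \/ q) \/ q
t3 = p \/ t2 = p \/ ((p \/ q) \/ q)

p \/ ((p \/ q) \/ q)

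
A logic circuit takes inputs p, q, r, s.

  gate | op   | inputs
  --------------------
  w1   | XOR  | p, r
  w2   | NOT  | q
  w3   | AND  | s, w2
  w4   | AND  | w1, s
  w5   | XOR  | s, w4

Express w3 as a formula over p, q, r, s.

s AND NOT q

w2 = NOT q
w3 = s AND w2 = s AND NOT q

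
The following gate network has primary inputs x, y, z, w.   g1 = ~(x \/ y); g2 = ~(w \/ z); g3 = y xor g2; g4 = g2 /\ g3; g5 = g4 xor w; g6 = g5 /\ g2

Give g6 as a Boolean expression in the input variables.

g2 = ~(w \/ z)
g3 = y xor g2 = y xor (~(w \/ z))
g4 = g2 /\ g3 = (~(w \/ z)) /\ (y xor (~(w \/ z)))
g5 = g4 xor w = ((~(w \/ z)) /\ (y xor (~(w \/ z)))) xor w
g6 = g5 /\ g2 = (((~(w \/ z)) /\ (y xor (~(w \/ z)))) xor w) /\ (~(w \/ z))

(((~(w \/ z)) /\ (y xor (~(w \/ z)))) xor w) /\ (~(w \/ z))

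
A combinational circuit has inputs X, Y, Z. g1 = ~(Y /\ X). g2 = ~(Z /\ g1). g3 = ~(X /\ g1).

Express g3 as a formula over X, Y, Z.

~(X /\ (~(Y /\ X)))

g1 = ~(Y /\ X)
g3 = ~(X /\ g1) = ~(X /\ (~(Y /\ X)))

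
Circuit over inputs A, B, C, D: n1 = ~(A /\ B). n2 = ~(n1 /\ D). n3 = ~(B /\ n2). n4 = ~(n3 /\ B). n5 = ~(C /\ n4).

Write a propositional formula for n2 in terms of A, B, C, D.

n1 = ~(A /\ B)
n2 = ~(n1 /\ D) = ~((~(A /\ B)) /\ D)

~((~(A /\ B)) /\ D)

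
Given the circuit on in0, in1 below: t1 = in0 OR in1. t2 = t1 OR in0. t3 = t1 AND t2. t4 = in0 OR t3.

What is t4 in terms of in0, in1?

t1 = in0 OR in1
t2 = t1 OR in0 = (in0 OR in1) OR in0
t3 = t1 AND t2 = (in0 OR in1) AND ((in0 OR in1) OR in0)
t4 = in0 OR t3 = in0 OR ((in0 OR in1) AND ((in0 OR in1) OR in0))

in0 OR ((in0 OR in1) AND ((in0 OR in1) OR in0))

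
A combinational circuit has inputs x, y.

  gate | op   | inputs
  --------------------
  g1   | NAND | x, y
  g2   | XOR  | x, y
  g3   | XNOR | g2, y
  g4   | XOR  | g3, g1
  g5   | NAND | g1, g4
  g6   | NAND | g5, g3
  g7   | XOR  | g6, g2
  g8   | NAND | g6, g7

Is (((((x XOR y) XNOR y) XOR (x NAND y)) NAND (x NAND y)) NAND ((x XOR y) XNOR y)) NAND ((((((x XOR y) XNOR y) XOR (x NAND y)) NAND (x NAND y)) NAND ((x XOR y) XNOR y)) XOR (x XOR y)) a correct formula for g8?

g1 = x NAND y
g2 = x XOR y
g3 = g2 XNOR y = (x XOR y) XNOR y
g4 = g3 XOR g1 = ((x XOR y) XNOR y) XOR (x NAND y)
g5 = g1 NAND g4 = (x NAND y) NAND (((x XOR y) XNOR y) XOR (x NAND y))
g6 = g5 NAND g3 = ((x NAND y) NAND (((x XOR y) XNOR y) XOR (x NAND y))) NAND ((x XOR y) XNOR y)
g7 = g6 XOR g2 = (((x NAND y) NAND (((x XOR y) XNOR y) XOR (x NAND y))) NAND ((x XOR y) XNOR y)) XOR (x XOR y)
g8 = g6 NAND g7 = (((x NAND y) NAND (((x XOR y) XNOR y) XOR (x NAND y))) NAND ((x XOR y) XNOR y)) NAND ((((x NAND y) NAND (((x XOR y) XNOR y) XOR (x NAND y))) NAND ((x XOR y) XNOR y)) XOR (x XOR y))
At x=1, y=1: circuit gives 0, formula gives 0.
At x=0, y=0: circuit gives 1, formula gives 1.
Agrees on all 4 inputs.

Yes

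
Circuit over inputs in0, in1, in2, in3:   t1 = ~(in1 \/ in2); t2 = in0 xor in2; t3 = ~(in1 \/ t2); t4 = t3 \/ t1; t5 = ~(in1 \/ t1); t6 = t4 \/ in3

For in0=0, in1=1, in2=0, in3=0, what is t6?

t1 = ~(1 \/ 0) = 0
t2 = 0 xor 0 = 0
t3 = ~(1 \/ 0) = 0
t4 = 0 \/ 0 = 0
t6 = 0 \/ 0 = 0

0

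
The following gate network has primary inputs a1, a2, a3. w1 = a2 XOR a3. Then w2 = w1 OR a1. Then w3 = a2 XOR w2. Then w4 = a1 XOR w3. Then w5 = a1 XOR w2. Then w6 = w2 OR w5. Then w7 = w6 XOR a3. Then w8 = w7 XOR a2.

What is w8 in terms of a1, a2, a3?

w1 = a2 XOR a3
w2 = w1 OR a1 = (a2 XOR a3) OR a1
w5 = a1 XOR w2 = a1 XOR ((a2 XOR a3) OR a1)
w6 = w2 OR w5 = ((a2 XOR a3) OR a1) OR (a1 XOR ((a2 XOR a3) OR a1))
w7 = w6 XOR a3 = (((a2 XOR a3) OR a1) OR (a1 XOR ((a2 XOR a3) OR a1))) XOR a3
w8 = w7 XOR a2 = ((((a2 XOR a3) OR a1) OR (a1 XOR ((a2 XOR a3) OR a1))) XOR a3) XOR a2

((((a2 XOR a3) OR a1) OR (a1 XOR ((a2 XOR a3) OR a1))) XOR a3) XOR a2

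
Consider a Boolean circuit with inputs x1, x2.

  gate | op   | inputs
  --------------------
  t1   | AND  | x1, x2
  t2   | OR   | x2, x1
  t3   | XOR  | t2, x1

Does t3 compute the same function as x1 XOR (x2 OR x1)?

t2 = x2 OR x1
t3 = t2 XOR x1 = (x2 OR x1) XOR x1
At x1=0, x2=0: circuit gives 0, formula gives 0.
At x1=0, x2=1: circuit gives 1, formula gives 1.
Agrees on all 4 inputs.

Yes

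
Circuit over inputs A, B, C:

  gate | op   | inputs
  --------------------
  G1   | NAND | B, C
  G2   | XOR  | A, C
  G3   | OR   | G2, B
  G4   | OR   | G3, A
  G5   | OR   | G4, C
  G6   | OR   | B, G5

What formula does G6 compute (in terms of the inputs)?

B OR ((((A XOR C) OR B) OR A) OR C)

G2 = A XOR C
G3 = G2 OR B = (A XOR C) OR B
G4 = G3 OR A = ((A XOR C) OR B) OR A
G5 = G4 OR C = (((A XOR C) OR B) OR A) OR C
G6 = B OR G5 = B OR ((((A XOR C) OR B) OR A) OR C)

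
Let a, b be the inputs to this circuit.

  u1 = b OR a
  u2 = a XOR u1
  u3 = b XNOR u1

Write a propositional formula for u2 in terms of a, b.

u1 = b OR a
u2 = a XOR u1 = a XOR (b OR a)

a XOR (b OR a)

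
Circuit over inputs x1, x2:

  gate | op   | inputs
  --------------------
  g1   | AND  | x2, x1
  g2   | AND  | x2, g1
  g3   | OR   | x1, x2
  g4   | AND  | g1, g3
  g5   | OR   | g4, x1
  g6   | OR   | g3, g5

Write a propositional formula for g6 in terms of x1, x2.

g1 = x2 AND x1
g3 = x1 OR x2
g4 = g1 AND g3 = (x2 AND x1) AND (x1 OR x2)
g5 = g4 OR x1 = ((x2 AND x1) AND (x1 OR x2)) OR x1
g6 = g3 OR g5 = (x1 OR x2) OR (((x2 AND x1) AND (x1 OR x2)) OR x1)

(x1 OR x2) OR (((x2 AND x1) AND (x1 OR x2)) OR x1)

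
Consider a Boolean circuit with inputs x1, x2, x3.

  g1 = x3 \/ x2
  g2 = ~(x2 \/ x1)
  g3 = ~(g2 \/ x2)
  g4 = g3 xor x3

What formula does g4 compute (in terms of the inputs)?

(~((~(x2 \/ x1)) \/ x2)) xor x3

g2 = ~(x2 \/ x1)
g3 = ~(g2 \/ x2) = ~((~(x2 \/ x1)) \/ x2)
g4 = g3 xor x3 = (~((~(x2 \/ x1)) \/ x2)) xor x3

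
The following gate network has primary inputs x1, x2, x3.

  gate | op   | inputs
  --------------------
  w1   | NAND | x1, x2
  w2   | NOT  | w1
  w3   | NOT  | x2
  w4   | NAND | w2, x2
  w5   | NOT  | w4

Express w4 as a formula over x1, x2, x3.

w1 = x1 NAND x2
w2 = NOT w1 = NOT (x1 NAND x2)
w4 = w2 NAND x2 = NOT (x1 NAND x2) NAND x2

NOT (x1 NAND x2) NAND x2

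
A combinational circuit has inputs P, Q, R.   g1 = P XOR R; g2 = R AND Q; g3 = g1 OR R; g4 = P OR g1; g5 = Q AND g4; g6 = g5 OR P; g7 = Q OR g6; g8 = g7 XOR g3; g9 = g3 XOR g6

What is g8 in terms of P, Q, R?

g1 = P XOR R
g3 = g1 OR R = (P XOR R) OR R
g4 = P OR g1 = P OR (P XOR R)
g5 = Q AND g4 = Q AND (P OR (P XOR R))
g6 = g5 OR P = (Q AND (P OR (P XOR R))) OR P
g7 = Q OR g6 = Q OR ((Q AND (P OR (P XOR R))) OR P)
g8 = g7 XOR g3 = (Q OR ((Q AND (P OR (P XOR R))) OR P)) XOR ((P XOR R) OR R)

(Q OR ((Q AND (P OR (P XOR R))) OR P)) XOR ((P XOR R) OR R)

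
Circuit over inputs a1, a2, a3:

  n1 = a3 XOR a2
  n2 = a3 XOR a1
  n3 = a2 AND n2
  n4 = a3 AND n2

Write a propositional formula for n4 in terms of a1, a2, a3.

n2 = a3 XOR a1
n4 = a3 AND n2 = a3 AND (a3 XOR a1)

a3 AND (a3 XOR a1)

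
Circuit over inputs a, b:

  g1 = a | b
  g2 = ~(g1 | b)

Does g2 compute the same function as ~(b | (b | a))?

Yes

g1 = a | b
g2 = ~(g1 | b) = ~((a | b) | b)
At a=0, b=1: circuit gives 0, formula gives 0.
At a=0, b=0: circuit gives 1, formula gives 1.
Agrees on all 4 inputs.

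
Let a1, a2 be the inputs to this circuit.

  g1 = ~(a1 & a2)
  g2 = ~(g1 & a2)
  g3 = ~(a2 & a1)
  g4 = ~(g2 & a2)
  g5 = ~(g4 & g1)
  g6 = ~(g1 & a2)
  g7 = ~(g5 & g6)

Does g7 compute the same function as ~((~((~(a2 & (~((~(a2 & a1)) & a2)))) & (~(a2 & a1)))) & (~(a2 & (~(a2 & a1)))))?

g1 = ~(a1 & a2)
g2 = ~(g1 & a2) = ~((~(a1 & a2)) & a2)
g4 = ~(g2 & a2) = ~((~((~(a1 & a2)) & a2)) & a2)
g5 = ~(g4 & g1) = ~((~((~((~(a1 & a2)) & a2)) & a2)) & (~(a1 & a2)))
g6 = ~(g1 & a2) = ~((~(a1 & a2)) & a2)
g7 = ~(g5 & g6) = ~((~((~((~((~(a1 & a2)) & a2)) & a2)) & (~(a1 & a2)))) & (~((~(a1 & a2)) & a2)))
At a1=1, a2=1: circuit gives 0, formula gives 0.
At a1=0, a2=0: circuit gives 1, formula gives 1.
Agrees on all 4 inputs.

Yes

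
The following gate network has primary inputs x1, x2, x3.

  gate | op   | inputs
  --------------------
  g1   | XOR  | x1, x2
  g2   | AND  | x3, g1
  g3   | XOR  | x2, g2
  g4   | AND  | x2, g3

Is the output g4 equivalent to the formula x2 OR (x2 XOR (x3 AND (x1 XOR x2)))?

No

g1 = x1 XOR x2
g2 = x3 AND g1 = x3 AND (x1 XOR x2)
g3 = x2 XOR g2 = x2 XOR (x3 AND (x1 XOR x2))
g4 = x2 AND g3 = x2 AND (x2 XOR (x3 AND (x1 XOR x2)))
At x1=0, x2=1, x3=1: circuit gives 0, formula gives 1.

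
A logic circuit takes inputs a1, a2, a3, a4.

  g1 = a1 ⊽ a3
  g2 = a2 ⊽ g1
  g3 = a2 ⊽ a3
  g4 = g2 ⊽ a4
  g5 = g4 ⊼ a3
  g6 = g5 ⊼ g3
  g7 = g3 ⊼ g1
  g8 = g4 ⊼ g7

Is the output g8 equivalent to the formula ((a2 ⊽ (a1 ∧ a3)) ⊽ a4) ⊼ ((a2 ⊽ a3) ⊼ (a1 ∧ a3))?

No

g1 = a1 ⊽ a3
g2 = a2 ⊽ g1 = a2 ⊽ (a1 ⊽ a3)
g3 = a2 ⊽ a3
g4 = g2 ⊽ a4 = (a2 ⊽ (a1 ⊽ a3)) ⊽ a4
g7 = g3 ⊼ g1 = (a2 ⊽ a3) ⊼ (a1 ⊽ a3)
g8 = g4 ⊼ g7 = ((a2 ⊽ (a1 ⊽ a3)) ⊽ a4) ⊼ ((a2 ⊽ a3) ⊼ (a1 ⊽ a3))
At a1=1, a2=0, a3=1, a4=0: circuit gives 1, formula gives 0.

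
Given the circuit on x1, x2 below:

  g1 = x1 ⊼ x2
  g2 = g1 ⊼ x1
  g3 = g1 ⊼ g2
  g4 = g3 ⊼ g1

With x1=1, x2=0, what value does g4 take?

0

g1 = 1 ⊼ 0 = 1
g2 = 1 ⊼ 1 = 0
g3 = 1 ⊼ 0 = 1
g4 = 1 ⊼ 1 = 0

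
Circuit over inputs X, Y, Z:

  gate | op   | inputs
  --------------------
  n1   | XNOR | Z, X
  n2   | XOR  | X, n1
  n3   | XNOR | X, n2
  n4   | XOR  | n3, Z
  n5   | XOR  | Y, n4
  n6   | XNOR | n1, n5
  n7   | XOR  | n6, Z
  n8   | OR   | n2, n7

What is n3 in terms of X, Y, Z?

n1 = Z XNOR X
n2 = X XOR n1 = X XOR (Z XNOR X)
n3 = X XNOR n2 = X XNOR (X XOR (Z XNOR X))

X XNOR (X XOR (Z XNOR X))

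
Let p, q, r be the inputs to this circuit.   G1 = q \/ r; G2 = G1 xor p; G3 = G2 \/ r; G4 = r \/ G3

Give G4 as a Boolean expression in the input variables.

G1 = q \/ r
G2 = G1 xor p = (q \/ r) xor p
G3 = G2 \/ r = ((q \/ r) xor p) \/ r
G4 = r \/ G3 = r \/ (((q \/ r) xor p) \/ r)

r \/ (((q \/ r) xor p) \/ r)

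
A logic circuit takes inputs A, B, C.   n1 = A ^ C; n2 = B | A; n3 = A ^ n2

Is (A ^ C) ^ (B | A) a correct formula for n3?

n2 = B | A
n3 = A ^ n2 = A ^ (B | A)
At A=0, B=0, C=1: circuit gives 0, formula gives 1.

No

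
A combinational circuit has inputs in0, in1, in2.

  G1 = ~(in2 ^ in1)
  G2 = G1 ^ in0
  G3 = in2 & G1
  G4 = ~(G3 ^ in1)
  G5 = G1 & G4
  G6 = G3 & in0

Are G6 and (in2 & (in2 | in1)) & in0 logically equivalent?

G1 = ~(in2 ^ in1)
G3 = in2 & G1 = in2 & (~(in2 ^ in1))
G6 = G3 & in0 = (in2 & (~(in2 ^ in1))) & in0
At in0=1, in1=0, in2=1: circuit gives 0, formula gives 1.

No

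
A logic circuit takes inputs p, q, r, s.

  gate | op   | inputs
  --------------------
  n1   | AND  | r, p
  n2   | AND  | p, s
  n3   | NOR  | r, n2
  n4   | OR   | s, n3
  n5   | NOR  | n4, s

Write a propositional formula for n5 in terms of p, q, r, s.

(s OR (r NOR (p AND s))) NOR s

n2 = p AND s
n3 = r NOR n2 = r NOR (p AND s)
n4 = s OR n3 = s OR (r NOR (p AND s))
n5 = n4 NOR s = (s OR (r NOR (p AND s))) NOR s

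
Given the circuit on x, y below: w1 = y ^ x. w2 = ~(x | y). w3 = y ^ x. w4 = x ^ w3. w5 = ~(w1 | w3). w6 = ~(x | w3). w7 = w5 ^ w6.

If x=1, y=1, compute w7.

1

w1 = 1 ^ 1 = 0
w3 = 1 ^ 1 = 0
w5 = ~(0 | 0) = 1
w6 = ~(1 | 0) = 0
w7 = 1 ^ 0 = 1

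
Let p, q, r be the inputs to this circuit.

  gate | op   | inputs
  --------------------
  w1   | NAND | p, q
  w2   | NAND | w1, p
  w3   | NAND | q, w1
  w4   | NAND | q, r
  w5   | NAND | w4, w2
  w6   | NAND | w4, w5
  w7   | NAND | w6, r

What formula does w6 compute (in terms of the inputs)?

(q NAND r) NAND ((q NAND r) NAND ((p NAND q) NAND p))

w1 = p NAND q
w2 = w1 NAND p = (p NAND q) NAND p
w4 = q NAND r
w5 = w4 NAND w2 = (q NAND r) NAND ((p NAND q) NAND p)
w6 = w4 NAND w5 = (q NAND r) NAND ((q NAND r) NAND ((p NAND q) NAND p))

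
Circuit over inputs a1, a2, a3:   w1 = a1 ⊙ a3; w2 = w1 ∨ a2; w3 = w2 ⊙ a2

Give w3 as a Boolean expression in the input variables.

((a1 ⊙ a3) ∨ a2) ⊙ a2

w1 = a1 ⊙ a3
w2 = w1 ∨ a2 = (a1 ⊙ a3) ∨ a2
w3 = w2 ⊙ a2 = ((a1 ⊙ a3) ∨ a2) ⊙ a2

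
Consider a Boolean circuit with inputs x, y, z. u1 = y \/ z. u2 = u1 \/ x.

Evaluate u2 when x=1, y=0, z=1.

1

u1 = 0 \/ 1 = 1
u2 = 1 \/ 1 = 1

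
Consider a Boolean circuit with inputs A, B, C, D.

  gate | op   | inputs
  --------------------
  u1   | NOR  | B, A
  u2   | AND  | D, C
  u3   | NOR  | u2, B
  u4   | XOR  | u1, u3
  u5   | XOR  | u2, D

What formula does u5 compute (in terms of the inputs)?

(D AND C) XOR D

u2 = D AND C
u5 = u2 XOR D = (D AND C) XOR D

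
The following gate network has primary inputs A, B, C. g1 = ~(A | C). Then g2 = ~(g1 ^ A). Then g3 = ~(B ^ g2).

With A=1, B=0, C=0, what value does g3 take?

g1 = ~(1 | 0) = 0
g2 = ~(0 ^ 1) = 0
g3 = ~(0 ^ 0) = 1

1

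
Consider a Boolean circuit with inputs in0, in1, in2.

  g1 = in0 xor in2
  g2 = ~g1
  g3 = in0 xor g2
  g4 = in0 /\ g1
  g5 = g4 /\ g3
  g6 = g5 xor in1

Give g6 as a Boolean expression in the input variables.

((in0 /\ (in0 xor in2)) /\ (in0 xor ~(in0 xor in2))) xor in1

g1 = in0 xor in2
g2 = ~g1 = ~(in0 xor in2)
g3 = in0 xor g2 = in0 xor ~(in0 xor in2)
g4 = in0 /\ g1 = in0 /\ (in0 xor in2)
g5 = g4 /\ g3 = (in0 /\ (in0 xor in2)) /\ (in0 xor ~(in0 xor in2))
g6 = g5 xor in1 = ((in0 /\ (in0 xor in2)) /\ (in0 xor ~(in0 xor in2))) xor in1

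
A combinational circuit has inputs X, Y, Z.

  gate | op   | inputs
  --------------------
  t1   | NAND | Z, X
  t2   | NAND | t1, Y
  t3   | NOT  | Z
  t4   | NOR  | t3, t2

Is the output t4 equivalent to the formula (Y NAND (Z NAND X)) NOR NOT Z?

t1 = Z NAND X
t2 = t1 NAND Y = (Z NAND X) NAND Y
t3 = NOT Z
t4 = t3 NOR t2 = NOT Z NOR ((Z NAND X) NAND Y)
At X=0, Y=0, Z=0: circuit gives 0, formula gives 0.
At X=0, Y=1, Z=1: circuit gives 1, formula gives 1.
Agrees on all 8 inputs.

Yes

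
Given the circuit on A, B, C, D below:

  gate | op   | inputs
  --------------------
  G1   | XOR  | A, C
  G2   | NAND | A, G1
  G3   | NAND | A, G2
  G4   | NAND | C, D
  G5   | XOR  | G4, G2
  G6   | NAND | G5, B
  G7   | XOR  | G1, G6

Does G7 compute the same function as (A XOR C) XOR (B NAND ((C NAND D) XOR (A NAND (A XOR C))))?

Yes

G1 = A XOR C
G2 = A NAND G1 = A NAND (A XOR C)
G4 = C NAND D
G5 = G4 XOR G2 = (C NAND D) XOR (A NAND (A XOR C))
G6 = G5 NAND B = ((C NAND D) XOR (A NAND (A XOR C))) NAND B
G7 = G1 XOR G6 = (A XOR C) XOR (((C NAND D) XOR (A NAND (A XOR C))) NAND B)
At A=0, B=0, C=1, D=0: circuit gives 0, formula gives 0.
At A=0, B=0, C=0, D=0: circuit gives 1, formula gives 1.
Agrees on all 16 inputs.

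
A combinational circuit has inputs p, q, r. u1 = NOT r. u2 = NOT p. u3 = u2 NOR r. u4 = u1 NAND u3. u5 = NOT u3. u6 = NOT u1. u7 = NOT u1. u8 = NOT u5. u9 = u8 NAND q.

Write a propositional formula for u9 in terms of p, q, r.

NOT NOT (NOT p NOR r) NAND q

u2 = NOT p
u3 = u2 NOR r = NOT p NOR r
u5 = NOT u3 = NOT (NOT p NOR r)
u8 = NOT u5 = NOT NOT (NOT p NOR r)
u9 = u8 NAND q = NOT NOT (NOT p NOR r) NAND q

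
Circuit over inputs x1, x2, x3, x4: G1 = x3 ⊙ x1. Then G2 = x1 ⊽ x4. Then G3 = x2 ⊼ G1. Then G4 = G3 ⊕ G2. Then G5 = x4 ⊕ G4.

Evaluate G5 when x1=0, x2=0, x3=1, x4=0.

G1 = 1 ⊙ 0 = 0
G2 = 0 ⊽ 0 = 1
G3 = 0 ⊼ 0 = 1
G4 = 1 ⊕ 1 = 0
G5 = 0 ⊕ 0 = 0

0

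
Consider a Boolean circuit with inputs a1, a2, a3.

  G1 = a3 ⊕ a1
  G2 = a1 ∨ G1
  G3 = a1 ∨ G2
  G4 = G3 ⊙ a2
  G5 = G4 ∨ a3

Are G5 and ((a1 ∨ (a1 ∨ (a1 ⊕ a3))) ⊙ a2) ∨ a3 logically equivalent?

Yes

G1 = a3 ⊕ a1
G2 = a1 ∨ G1 = a1 ∨ (a3 ⊕ a1)
G3 = a1 ∨ G2 = a1 ∨ (a1 ∨ (a3 ⊕ a1))
G4 = G3 ⊙ a2 = (a1 ∨ (a1 ∨ (a3 ⊕ a1))) ⊙ a2
G5 = G4 ∨ a3 = ((a1 ∨ (a1 ∨ (a3 ⊕ a1))) ⊙ a2) ∨ a3
At a1=0, a2=1, a3=0: circuit gives 0, formula gives 0.
At a1=0, a2=0, a3=0: circuit gives 1, formula gives 1.
Agrees on all 8 inputs.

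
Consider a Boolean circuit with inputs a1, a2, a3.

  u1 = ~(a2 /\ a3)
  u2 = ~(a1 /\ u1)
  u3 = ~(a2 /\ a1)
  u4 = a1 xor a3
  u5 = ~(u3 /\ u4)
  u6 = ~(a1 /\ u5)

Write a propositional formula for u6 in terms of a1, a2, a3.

u3 = ~(a2 /\ a1)
u4 = a1 xor a3
u5 = ~(u3 /\ u4) = ~((~(a2 /\ a1)) /\ (a1 xor a3))
u6 = ~(a1 /\ u5) = ~(a1 /\ (~((~(a2 /\ a1)) /\ (a1 xor a3))))

~(a1 /\ (~((~(a2 /\ a1)) /\ (a1 xor a3))))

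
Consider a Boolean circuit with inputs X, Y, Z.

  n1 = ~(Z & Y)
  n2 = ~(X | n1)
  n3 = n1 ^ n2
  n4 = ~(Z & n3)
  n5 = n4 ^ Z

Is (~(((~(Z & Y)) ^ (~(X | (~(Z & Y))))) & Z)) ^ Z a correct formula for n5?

Yes

n1 = ~(Z & Y)
n2 = ~(X | n1) = ~(X | (~(Z & Y)))
n3 = n1 ^ n2 = (~(Z & Y)) ^ (~(X | (~(Z & Y))))
n4 = ~(Z & n3) = ~(Z & ((~(Z & Y)) ^ (~(X | (~(Z & Y))))))
n5 = n4 ^ Z = (~(Z & ((~(Z & Y)) ^ (~(X | (~(Z & Y))))))) ^ Z
At X=1, Y=1, Z=1: circuit gives 0, formula gives 0.
At X=0, Y=0, Z=0: circuit gives 1, formula gives 1.
Agrees on all 8 inputs.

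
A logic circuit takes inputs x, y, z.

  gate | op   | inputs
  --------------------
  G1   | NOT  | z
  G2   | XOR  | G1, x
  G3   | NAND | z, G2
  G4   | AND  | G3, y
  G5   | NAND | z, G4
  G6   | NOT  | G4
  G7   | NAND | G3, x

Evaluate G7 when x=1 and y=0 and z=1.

G1 = NOT 1 = 0
G2 = 0 XOR 1 = 1
G3 = 1 NAND 1 = 0
G7 = 0 NAND 1 = 1

1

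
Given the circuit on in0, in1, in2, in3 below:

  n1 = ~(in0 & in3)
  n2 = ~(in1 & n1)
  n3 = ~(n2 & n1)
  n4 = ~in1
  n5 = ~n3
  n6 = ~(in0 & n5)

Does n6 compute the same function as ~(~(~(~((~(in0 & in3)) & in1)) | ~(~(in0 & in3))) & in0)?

n1 = ~(in0 & in3)
n2 = ~(in1 & n1) = ~(in1 & (~(in0 & in3)))
n3 = ~(n2 & n1) = ~((~(in1 & (~(in0 & in3)))) & (~(in0 & in3)))
n5 = ~n3 = ~(~((~(in1 & (~(in0 & in3)))) & (~(in0 & in3))))
n6 = ~(in0 & n5) = ~(in0 & ~(~((~(in1 & (~(in0 & in3)))) & (~(in0 & in3)))))
At in0=1, in1=0, in2=0, in3=0: circuit gives 0, formula gives 0.
At in0=0, in1=0, in2=0, in3=0: circuit gives 1, formula gives 1.
Agrees on all 16 inputs.

Yes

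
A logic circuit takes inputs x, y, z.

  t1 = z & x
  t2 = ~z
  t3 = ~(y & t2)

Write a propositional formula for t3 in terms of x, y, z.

t2 = ~z
t3 = ~(y & t2) = ~(y & ~z)

~(y & ~z)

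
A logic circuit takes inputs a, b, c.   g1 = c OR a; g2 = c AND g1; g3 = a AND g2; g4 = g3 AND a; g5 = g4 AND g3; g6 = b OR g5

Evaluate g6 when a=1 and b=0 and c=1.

1

g1 = 1 OR 1 = 1
g2 = 1 AND 1 = 1
g3 = 1 AND 1 = 1
g4 = 1 AND 1 = 1
g5 = 1 AND 1 = 1
g6 = 0 OR 1 = 1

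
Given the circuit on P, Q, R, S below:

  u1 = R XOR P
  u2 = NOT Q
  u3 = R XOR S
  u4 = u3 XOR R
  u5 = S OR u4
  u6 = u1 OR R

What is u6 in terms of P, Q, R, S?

u1 = R XOR P
u6 = u1 OR R = (R XOR P) OR R

(R XOR P) OR R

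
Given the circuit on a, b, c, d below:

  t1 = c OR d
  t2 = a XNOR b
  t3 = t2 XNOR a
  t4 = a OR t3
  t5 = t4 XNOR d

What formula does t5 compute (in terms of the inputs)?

t2 = a XNOR b
t3 = t2 XNOR a = (a XNOR b) XNOR a
t4 = a OR t3 = a OR ((a XNOR b) XNOR a)
t5 = t4 XNOR d = (a OR ((a XNOR b) XNOR a)) XNOR d

(a OR ((a XNOR b) XNOR a)) XNOR d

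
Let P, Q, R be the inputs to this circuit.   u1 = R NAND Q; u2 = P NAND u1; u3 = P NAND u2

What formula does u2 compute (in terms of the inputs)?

P NAND (R NAND Q)

u1 = R NAND Q
u2 = P NAND u1 = P NAND (R NAND Q)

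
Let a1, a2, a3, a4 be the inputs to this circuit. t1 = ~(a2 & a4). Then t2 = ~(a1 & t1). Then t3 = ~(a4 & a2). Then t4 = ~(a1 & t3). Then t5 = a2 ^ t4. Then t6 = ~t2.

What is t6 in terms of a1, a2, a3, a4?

~(~(a1 & (~(a2 & a4))))

t1 = ~(a2 & a4)
t2 = ~(a1 & t1) = ~(a1 & (~(a2 & a4)))
t6 = ~t2 = ~(~(a1 & (~(a2 & a4))))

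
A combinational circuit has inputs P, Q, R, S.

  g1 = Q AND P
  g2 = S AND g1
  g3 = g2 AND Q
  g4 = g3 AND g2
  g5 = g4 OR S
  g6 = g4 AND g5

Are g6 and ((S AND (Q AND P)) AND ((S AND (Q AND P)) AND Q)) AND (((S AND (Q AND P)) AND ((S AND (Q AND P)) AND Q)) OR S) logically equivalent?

g1 = Q AND P
g2 = S AND g1 = S AND (Q AND P)
g3 = g2 AND Q = (S AND (Q AND P)) AND Q
g4 = g3 AND g2 = ((S AND (Q AND P)) AND Q) AND (S AND (Q AND P))
g5 = g4 OR S = (((S AND (Q AND P)) AND Q) AND (S AND (Q AND P))) OR S
g6 = g4 AND g5 = (((S AND (Q AND P)) AND Q) AND (S AND (Q AND P))) AND ((((S AND (Q AND P)) AND Q) AND (S AND (Q AND P))) OR S)
At P=0, Q=0, R=0, S=0: circuit gives 0, formula gives 0.
At P=1, Q=1, R=0, S=1: circuit gives 1, formula gives 1.
Agrees on all 16 inputs.

Yes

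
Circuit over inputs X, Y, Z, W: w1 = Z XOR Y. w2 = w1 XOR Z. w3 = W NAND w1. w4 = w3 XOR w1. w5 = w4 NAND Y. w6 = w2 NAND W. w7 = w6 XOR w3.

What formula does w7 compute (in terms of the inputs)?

w1 = Z XOR Y
w2 = w1 XOR Z = (Z XOR Y) XOR Z
w3 = W NAND w1 = W NAND (Z XOR Y)
w6 = w2 NAND W = ((Z XOR Y) XOR Z) NAND W
w7 = w6 XOR w3 = (((Z XOR Y) XOR Z) NAND W) XOR (W NAND (Z XOR Y))

(((Z XOR Y) XOR Z) NAND W) XOR (W NAND (Z XOR Y))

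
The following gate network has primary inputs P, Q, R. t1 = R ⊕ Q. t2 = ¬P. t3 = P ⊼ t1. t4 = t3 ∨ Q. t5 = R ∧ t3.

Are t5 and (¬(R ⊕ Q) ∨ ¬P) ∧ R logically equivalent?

t1 = R ⊕ Q
t3 = P ⊼ t1 = P ⊼ (R ⊕ Q)
t5 = R ∧ t3 = R ∧ (P ⊼ (R ⊕ Q))
At P=0, Q=0, R=0: circuit gives 0, formula gives 0.
At P=0, Q=0, R=1: circuit gives 1, formula gives 1.
Agrees on all 8 inputs.

Yes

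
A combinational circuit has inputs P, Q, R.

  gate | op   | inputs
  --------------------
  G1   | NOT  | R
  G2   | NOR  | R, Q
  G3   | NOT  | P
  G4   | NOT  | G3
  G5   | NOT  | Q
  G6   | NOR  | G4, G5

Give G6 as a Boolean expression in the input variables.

NOT NOT P NOR NOT Q

G3 = NOT P
G4 = NOT G3 = NOT NOT P
G5 = NOT Q
G6 = G4 NOR G5 = NOT NOT P NOR NOT Q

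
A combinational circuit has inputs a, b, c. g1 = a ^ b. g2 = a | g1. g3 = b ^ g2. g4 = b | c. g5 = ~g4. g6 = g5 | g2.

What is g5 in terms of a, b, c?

g4 = b | c
g5 = ~g4 = ~(b | c)

~(b | c)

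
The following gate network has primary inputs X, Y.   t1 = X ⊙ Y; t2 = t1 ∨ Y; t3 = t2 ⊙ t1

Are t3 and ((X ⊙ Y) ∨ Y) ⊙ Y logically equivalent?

No

t1 = X ⊙ Y
t2 = t1 ∨ Y = (X ⊙ Y) ∨ Y
t3 = t2 ⊙ t1 = ((X ⊙ Y) ∨ Y) ⊙ (X ⊙ Y)
At X=0, Y=0: circuit gives 1, formula gives 0.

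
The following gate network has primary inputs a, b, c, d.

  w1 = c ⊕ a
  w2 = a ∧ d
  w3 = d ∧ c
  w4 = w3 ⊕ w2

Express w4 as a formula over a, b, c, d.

w2 = a ∧ d
w3 = d ∧ c
w4 = w3 ⊕ w2 = (d ∧ c) ⊕ (a ∧ d)

(d ∧ c) ⊕ (a ∧ d)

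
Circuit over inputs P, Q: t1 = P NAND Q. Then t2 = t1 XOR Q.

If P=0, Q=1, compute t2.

0

t1 = 0 NAND 1 = 1
t2 = 1 XOR 1 = 0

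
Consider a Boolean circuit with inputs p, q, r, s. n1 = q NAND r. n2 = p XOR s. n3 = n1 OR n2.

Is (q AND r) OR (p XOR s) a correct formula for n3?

No

n1 = q NAND r
n2 = p XOR s
n3 = n1 OR n2 = (q NAND r) OR (p XOR s)
At p=0, q=0, r=0, s=0: circuit gives 1, formula gives 0.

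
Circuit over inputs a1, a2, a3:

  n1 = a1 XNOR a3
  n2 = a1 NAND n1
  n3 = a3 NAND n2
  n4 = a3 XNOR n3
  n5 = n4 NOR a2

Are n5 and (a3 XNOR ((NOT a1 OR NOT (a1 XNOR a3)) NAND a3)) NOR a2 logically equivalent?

n1 = a1 XNOR a3
n2 = a1 NAND n1 = a1 NAND (a1 XNOR a3)
n3 = a3 NAND n2 = a3 NAND (a1 NAND (a1 XNOR a3))
n4 = a3 XNOR n3 = a3 XNOR (a3 NAND (a1 NAND (a1 XNOR a3)))
n5 = n4 NOR a2 = (a3 XNOR (a3 NAND (a1 NAND (a1 XNOR a3)))) NOR a2
At a1=0, a2=1, a3=0: circuit gives 0, formula gives 0.
At a1=0, a2=0, a3=0: circuit gives 1, formula gives 1.
Agrees on all 8 inputs.

Yes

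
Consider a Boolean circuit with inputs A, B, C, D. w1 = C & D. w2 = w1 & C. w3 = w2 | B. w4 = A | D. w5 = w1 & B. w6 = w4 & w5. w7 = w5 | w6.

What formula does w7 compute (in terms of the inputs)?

w1 = C & D
w4 = A | D
w5 = w1 & B = (C & D) & B
w6 = w4 & w5 = (A | D) & ((C & D) & B)
w7 = w5 | w6 = ((C & D) & B) | ((A | D) & ((C & D) & B))

((C & D) & B) | ((A | D) & ((C & D) & B))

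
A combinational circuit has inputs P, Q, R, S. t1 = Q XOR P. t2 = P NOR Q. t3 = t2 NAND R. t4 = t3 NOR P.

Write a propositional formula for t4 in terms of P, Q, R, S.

t2 = P NOR Q
t3 = t2 NAND R = (P NOR Q) NAND R
t4 = t3 NOR P = ((P NOR Q) NAND R) NOR P

((P NOR Q) NAND R) NOR P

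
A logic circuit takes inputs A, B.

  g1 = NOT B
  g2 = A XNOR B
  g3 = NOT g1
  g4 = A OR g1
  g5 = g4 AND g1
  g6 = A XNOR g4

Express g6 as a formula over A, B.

A XNOR (A OR NOT B)

g1 = NOT B
g4 = A OR g1 = A OR NOT B
g6 = A XNOR g4 = A XNOR (A OR NOT B)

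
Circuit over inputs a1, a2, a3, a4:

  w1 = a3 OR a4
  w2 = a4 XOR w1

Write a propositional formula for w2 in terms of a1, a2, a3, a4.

w1 = a3 OR a4
w2 = a4 XOR w1 = a4 XOR (a3 OR a4)

a4 XOR (a3 OR a4)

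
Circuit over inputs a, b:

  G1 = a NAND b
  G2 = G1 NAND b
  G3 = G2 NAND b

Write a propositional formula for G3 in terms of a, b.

((a NAND b) NAND b) NAND b

G1 = a NAND b
G2 = G1 NAND b = (a NAND b) NAND b
G3 = G2 NAND b = ((a NAND b) NAND b) NAND b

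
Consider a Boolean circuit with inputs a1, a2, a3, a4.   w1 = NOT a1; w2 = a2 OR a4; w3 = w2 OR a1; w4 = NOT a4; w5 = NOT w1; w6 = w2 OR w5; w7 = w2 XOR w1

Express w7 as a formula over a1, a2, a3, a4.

(a2 OR a4) XOR NOT a1

w1 = NOT a1
w2 = a2 OR a4
w7 = w2 XOR w1 = (a2 OR a4) XOR NOT a1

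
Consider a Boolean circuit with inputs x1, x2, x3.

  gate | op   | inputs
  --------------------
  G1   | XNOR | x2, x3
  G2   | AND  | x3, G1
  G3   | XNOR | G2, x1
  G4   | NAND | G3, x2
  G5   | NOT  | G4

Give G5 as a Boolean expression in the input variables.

G1 = x2 XNOR x3
G2 = x3 AND G1 = x3 AND (x2 XNOR x3)
G3 = G2 XNOR x1 = (x3 AND (x2 XNOR x3)) XNOR x1
G4 = G3 NAND x2 = ((x3 AND (x2 XNOR x3)) XNOR x1) NAND x2
G5 = NOT G4 = NOT (((x3 AND (x2 XNOR x3)) XNOR x1) NAND x2)

NOT (((x3 AND (x2 XNOR x3)) XNOR x1) NAND x2)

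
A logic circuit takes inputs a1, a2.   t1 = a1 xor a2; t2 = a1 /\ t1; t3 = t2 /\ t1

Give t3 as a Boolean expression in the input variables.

(a1 /\ (a1 xor a2)) /\ (a1 xor a2)

t1 = a1 xor a2
t2 = a1 /\ t1 = a1 /\ (a1 xor a2)
t3 = t2 /\ t1 = (a1 /\ (a1 xor a2)) /\ (a1 xor a2)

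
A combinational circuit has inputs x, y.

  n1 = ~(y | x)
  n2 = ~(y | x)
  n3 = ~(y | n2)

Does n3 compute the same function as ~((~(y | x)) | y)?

Yes

n2 = ~(y | x)
n3 = ~(y | n2) = ~(y | (~(y | x)))
At x=0, y=0: circuit gives 0, formula gives 0.
At x=1, y=0: circuit gives 1, formula gives 1.
Agrees on all 4 inputs.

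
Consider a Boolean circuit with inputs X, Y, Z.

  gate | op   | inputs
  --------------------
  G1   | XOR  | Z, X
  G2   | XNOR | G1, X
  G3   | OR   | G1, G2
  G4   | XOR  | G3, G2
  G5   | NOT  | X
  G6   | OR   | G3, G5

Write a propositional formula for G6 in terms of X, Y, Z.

((Z XOR X) OR ((Z XOR X) XNOR X)) OR NOT X

G1 = Z XOR X
G2 = G1 XNOR X = (Z XOR X) XNOR X
G3 = G1 OR G2 = (Z XOR X) OR ((Z XOR X) XNOR X)
G5 = NOT X
G6 = G3 OR G5 = ((Z XOR X) OR ((Z XOR X) XNOR X)) OR NOT X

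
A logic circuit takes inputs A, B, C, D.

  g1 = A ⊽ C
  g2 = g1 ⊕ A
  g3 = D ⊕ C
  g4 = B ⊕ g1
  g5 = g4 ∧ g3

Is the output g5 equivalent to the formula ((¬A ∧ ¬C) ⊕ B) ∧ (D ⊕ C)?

Yes

g1 = A ⊽ C
g3 = D ⊕ C
g4 = B ⊕ g1 = B ⊕ (A ⊽ C)
g5 = g4 ∧ g3 = (B ⊕ (A ⊽ C)) ∧ (D ⊕ C)
At A=0, B=0, C=0, D=0: circuit gives 0, formula gives 0.
At A=0, B=0, C=0, D=1: circuit gives 1, formula gives 1.
Agrees on all 16 inputs.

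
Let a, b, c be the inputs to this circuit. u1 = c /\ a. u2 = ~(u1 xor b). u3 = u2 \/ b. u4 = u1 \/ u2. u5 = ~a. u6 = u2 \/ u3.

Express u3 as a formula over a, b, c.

(~((c /\ a) xor b)) \/ b

u1 = c /\ a
u2 = ~(u1 xor b) = ~((c /\ a) xor b)
u3 = u2 \/ b = (~((c /\ a) xor b)) \/ b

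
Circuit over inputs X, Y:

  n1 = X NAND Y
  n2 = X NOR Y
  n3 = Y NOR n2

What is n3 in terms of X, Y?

n2 = X NOR Y
n3 = Y NOR n2 = Y NOR (X NOR Y)

Y NOR (X NOR Y)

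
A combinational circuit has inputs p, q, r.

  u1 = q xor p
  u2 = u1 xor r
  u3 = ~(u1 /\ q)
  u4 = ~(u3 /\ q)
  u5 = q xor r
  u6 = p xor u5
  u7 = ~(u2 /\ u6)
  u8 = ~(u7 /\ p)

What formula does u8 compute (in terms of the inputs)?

~((~(((q xor p) xor r) /\ (p xor (q xor r)))) /\ p)

u1 = q xor p
u2 = u1 xor r = (q xor p) xor r
u5 = q xor r
u6 = p xor u5 = p xor (q xor r)
u7 = ~(u2 /\ u6) = ~(((q xor p) xor r) /\ (p xor (q xor r)))
u8 = ~(u7 /\ p) = ~((~(((q xor p) xor r) /\ (p xor (q xor r)))) /\ p)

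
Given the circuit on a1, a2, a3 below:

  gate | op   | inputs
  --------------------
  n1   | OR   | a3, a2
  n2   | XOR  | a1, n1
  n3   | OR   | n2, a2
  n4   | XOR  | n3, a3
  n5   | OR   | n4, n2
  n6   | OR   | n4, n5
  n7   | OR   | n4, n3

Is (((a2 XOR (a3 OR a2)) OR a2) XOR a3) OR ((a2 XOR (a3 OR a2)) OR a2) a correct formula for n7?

No

n1 = a3 OR a2
n2 = a1 XOR n1 = a1 XOR (a3 OR a2)
n3 = n2 OR a2 = (a1 XOR (a3 OR a2)) OR a2
n4 = n3 XOR a3 = ((a1 XOR (a3 OR a2)) OR a2) XOR a3
n7 = n4 OR n3 = (((a1 XOR (a3 OR a2)) OR a2) XOR a3) OR ((a1 XOR (a3 OR a2)) OR a2)
At a1=1, a2=0, a3=0: circuit gives 1, formula gives 0.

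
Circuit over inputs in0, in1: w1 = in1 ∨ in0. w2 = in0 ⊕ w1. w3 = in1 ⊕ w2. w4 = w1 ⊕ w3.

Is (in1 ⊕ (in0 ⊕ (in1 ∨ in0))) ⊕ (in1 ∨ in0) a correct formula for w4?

w1 = in1 ∨ in0
w2 = in0 ⊕ w1 = in0 ⊕ (in1 ∨ in0)
w3 = in1 ⊕ w2 = in1 ⊕ (in0 ⊕ (in1 ∨ in0))
w4 = w1 ⊕ w3 = (in1 ∨ in0) ⊕ (in1 ⊕ (in0 ⊕ (in1 ∨ in0)))
At in0=0, in1=0: circuit gives 0, formula gives 0.
At in0=0, in1=1: circuit gives 1, formula gives 1.
Agrees on all 4 inputs.

Yes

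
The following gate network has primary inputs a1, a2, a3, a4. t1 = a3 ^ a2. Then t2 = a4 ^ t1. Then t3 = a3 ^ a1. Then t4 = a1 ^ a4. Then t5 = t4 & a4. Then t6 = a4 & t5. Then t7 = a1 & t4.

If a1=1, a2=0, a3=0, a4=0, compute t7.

t4 = 1 ^ 0 = 1
t7 = 1 & 1 = 1

1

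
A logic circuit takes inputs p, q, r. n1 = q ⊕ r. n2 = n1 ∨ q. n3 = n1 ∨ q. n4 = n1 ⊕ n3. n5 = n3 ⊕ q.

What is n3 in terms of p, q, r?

(q ⊕ r) ∨ q

n1 = q ⊕ r
n3 = n1 ∨ q = (q ⊕ r) ∨ q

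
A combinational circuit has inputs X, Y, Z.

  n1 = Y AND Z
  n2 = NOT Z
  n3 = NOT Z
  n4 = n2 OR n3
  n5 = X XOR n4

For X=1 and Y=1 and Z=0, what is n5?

0

n2 = NOT 0 = 1
n3 = NOT 0 = 1
n4 = 1 OR 1 = 1
n5 = 1 XOR 1 = 0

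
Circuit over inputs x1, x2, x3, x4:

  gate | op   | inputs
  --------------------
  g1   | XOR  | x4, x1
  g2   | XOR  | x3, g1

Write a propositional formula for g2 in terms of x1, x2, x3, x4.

g1 = x4 XOR x1
g2 = x3 XOR g1 = x3 XOR (x4 XOR x1)

x3 XOR (x4 XOR x1)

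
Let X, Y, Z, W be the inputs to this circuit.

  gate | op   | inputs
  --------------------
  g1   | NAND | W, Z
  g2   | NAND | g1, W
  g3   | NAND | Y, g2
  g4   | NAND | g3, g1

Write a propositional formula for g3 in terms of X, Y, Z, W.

Y NAND ((W NAND Z) NAND W)

g1 = W NAND Z
g2 = g1 NAND W = (W NAND Z) NAND W
g3 = Y NAND g2 = Y NAND ((W NAND Z) NAND W)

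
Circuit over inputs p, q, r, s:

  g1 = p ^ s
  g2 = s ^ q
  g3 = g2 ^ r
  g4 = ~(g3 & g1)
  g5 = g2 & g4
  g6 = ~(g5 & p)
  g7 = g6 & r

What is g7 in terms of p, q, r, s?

(~(((s ^ q) & (~(((s ^ q) ^ r) & (p ^ s)))) & p)) & r

g1 = p ^ s
g2 = s ^ q
g3 = g2 ^ r = (s ^ q) ^ r
g4 = ~(g3 & g1) = ~(((s ^ q) ^ r) & (p ^ s))
g5 = g2 & g4 = (s ^ q) & (~(((s ^ q) ^ r) & (p ^ s)))
g6 = ~(g5 & p) = ~(((s ^ q) & (~(((s ^ q) ^ r) & (p ^ s)))) & p)
g7 = g6 & r = (~(((s ^ q) & (~(((s ^ q) ^ r) & (p ^ s)))) & p)) & r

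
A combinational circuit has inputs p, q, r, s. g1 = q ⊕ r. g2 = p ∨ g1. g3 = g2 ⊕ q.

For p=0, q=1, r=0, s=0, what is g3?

0

g1 = 1 ⊕ 0 = 1
g2 = 0 ∨ 1 = 1
g3 = 1 ⊕ 1 = 0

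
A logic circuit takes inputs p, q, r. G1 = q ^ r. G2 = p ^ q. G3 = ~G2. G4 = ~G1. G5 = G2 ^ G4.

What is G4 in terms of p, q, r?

G1 = q ^ r
G4 = ~G1 = ~(q ^ r)

~(q ^ r)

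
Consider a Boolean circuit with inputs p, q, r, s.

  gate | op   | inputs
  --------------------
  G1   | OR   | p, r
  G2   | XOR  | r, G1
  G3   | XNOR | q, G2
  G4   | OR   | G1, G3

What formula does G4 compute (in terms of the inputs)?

(p OR r) OR (q XNOR (r XOR (p OR r)))

G1 = p OR r
G2 = r XOR G1 = r XOR (p OR r)
G3 = q XNOR G2 = q XNOR (r XOR (p OR r))
G4 = G1 OR G3 = (p OR r) OR (q XNOR (r XOR (p OR r)))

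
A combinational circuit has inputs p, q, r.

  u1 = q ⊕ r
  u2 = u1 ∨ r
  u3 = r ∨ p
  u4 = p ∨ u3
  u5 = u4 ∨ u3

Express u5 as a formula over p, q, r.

u3 = r ∨ p
u4 = p ∨ u3 = p ∨ (r ∨ p)
u5 = u4 ∨ u3 = (p ∨ (r ∨ p)) ∨ (r ∨ p)

(p ∨ (r ∨ p)) ∨ (r ∨ p)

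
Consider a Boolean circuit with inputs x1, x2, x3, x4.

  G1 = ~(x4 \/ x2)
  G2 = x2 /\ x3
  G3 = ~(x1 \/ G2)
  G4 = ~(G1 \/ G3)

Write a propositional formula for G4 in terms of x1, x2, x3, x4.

~((~(x4 \/ x2)) \/ (~(x1 \/ (x2 /\ x3))))

G1 = ~(x4 \/ x2)
G2 = x2 /\ x3
G3 = ~(x1 \/ G2) = ~(x1 \/ (x2 /\ x3))
G4 = ~(G1 \/ G3) = ~((~(x4 \/ x2)) \/ (~(x1 \/ (x2 /\ x3))))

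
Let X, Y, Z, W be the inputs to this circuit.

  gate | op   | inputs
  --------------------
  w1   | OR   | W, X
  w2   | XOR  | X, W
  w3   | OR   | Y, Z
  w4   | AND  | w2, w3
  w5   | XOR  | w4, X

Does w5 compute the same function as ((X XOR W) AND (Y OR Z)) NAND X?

No

w2 = X XOR W
w3 = Y OR Z
w4 = w2 AND w3 = (X XOR W) AND (Y OR Z)
w5 = w4 XOR X = ((X XOR W) AND (Y OR Z)) XOR X
At X=0, Y=0, Z=0, W=0: circuit gives 0, formula gives 1.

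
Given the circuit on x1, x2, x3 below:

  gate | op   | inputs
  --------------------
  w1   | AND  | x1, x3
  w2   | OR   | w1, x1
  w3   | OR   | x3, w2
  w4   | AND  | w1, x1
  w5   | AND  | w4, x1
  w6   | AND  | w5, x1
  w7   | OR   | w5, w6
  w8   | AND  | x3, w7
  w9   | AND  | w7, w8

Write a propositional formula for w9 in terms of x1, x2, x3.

w1 = x1 AND x3
w4 = w1 AND x1 = (x1 AND x3) AND x1
w5 = w4 AND x1 = ((x1 AND x3) AND x1) AND x1
w6 = w5 AND x1 = (((x1 AND x3) AND x1) AND x1) AND x1
w7 = w5 OR w6 = (((x1 AND x3) AND x1) AND x1) OR ((((x1 AND x3) AND x1) AND x1) AND x1)
w8 = x3 AND w7 = x3 AND ((((x1 AND x3) AND x1) AND x1) OR ((((x1 AND x3) AND x1) AND x1) AND x1))
w9 = w7 AND w8 = ((((x1 AND x3) AND x1) AND x1) OR ((((x1 AND x3) AND x1) AND x1) AND x1)) AND (x3 AND ((((x1 AND x3) AND x1) AND x1) OR ((((x1 AND x3) AND x1) AND x1) AND x1)))

((((x1 AND x3) AND x1) AND x1) OR ((((x1 AND x3) AND x1) AND x1) AND x1)) AND (x3 AND ((((x1 AND x3) AND x1) AND x1) OR ((((x1 AND x3) AND x1) AND x1) AND x1)))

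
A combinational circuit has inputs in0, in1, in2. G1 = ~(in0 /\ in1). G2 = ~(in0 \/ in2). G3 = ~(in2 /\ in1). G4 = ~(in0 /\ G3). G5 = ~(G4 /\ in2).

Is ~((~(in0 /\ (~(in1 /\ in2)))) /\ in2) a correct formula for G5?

G3 = ~(in2 /\ in1)
G4 = ~(in0 /\ G3) = ~(in0 /\ (~(in2 /\ in1)))
G5 = ~(G4 /\ in2) = ~((~(in0 /\ (~(in2 /\ in1)))) /\ in2)
At in0=0, in1=0, in2=1: circuit gives 0, formula gives 0.
At in0=0, in1=0, in2=0: circuit gives 1, formula gives 1.
Agrees on all 8 inputs.

Yes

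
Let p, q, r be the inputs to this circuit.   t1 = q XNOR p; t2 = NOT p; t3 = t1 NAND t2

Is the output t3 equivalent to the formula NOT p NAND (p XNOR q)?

Yes

t1 = q XNOR p
t2 = NOT p
t3 = t1 NAND t2 = (q XNOR p) NAND NOT p
At p=0, q=0, r=0: circuit gives 0, formula gives 0.
At p=0, q=1, r=0: circuit gives 1, formula gives 1.
Agrees on all 8 inputs.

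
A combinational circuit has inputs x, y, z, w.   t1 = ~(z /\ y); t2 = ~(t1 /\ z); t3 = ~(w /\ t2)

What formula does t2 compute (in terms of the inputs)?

t1 = ~(z /\ y)
t2 = ~(t1 /\ z) = ~((~(z /\ y)) /\ z)

~((~(z /\ y)) /\ z)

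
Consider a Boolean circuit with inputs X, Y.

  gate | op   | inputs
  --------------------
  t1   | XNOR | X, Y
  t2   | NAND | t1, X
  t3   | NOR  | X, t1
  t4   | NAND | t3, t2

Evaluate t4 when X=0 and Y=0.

1

t1 = 0 XNOR 0 = 1
t2 = 1 NAND 0 = 1
t3 = 0 NOR 1 = 0
t4 = 0 NAND 1 = 1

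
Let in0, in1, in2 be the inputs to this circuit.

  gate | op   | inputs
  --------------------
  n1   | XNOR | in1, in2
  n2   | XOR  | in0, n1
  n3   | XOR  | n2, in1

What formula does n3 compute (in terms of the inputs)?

(in0 XOR (in1 XNOR in2)) XOR in1

n1 = in1 XNOR in2
n2 = in0 XOR n1 = in0 XOR (in1 XNOR in2)
n3 = n2 XOR in1 = (in0 XOR (in1 XNOR in2)) XOR in1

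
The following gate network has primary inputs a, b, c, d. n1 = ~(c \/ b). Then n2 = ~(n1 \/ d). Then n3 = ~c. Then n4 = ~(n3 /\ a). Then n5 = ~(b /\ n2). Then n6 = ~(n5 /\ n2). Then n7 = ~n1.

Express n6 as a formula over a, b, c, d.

~((~(b /\ (~((~(c \/ b)) \/ d)))) /\ (~((~(c \/ b)) \/ d)))

n1 = ~(c \/ b)
n2 = ~(n1 \/ d) = ~((~(c \/ b)) \/ d)
n5 = ~(b /\ n2) = ~(b /\ (~((~(c \/ b)) \/ d)))
n6 = ~(n5 /\ n2) = ~((~(b /\ (~((~(c \/ b)) \/ d)))) /\ (~((~(c \/ b)) \/ d)))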